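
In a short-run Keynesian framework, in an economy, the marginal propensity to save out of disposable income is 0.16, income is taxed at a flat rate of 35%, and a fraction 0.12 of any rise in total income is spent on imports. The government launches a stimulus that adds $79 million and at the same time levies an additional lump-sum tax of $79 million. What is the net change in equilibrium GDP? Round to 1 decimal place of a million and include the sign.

MPC = 1 − MPS = 1 − 0.16 = 0.84.
Expenditure multiplier = 1/(1 − c(1−t) + m) = 1/(1 − 0.84×0.65 + 0.12) = 1/0.574 ≈ 1.742.
ΔG contributes k·ΔG = (+$79 million) / 0.574 ≈ +$137.6 million.
ΔT of +$79 million changes first-round spending by −c·ΔT = −$66.36 million, contributing k·(−c·ΔT) = (−$66.36 million) / 0.574 ≈ −$115.6 million.
Net ΔY = k(ΔG − c·ΔT) = (+$12.64 million) / 0.574 ≈ +$22 million.

+$22.0 million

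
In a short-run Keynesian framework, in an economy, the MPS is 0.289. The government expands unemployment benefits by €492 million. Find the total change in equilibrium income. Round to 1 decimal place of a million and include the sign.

+€1,210.4 million

MPC = 1 − MPS = 1 − 0.289 = 0.711.
The transfer change shifts disposable income by +€492 million, so first-round consumption changes by c·ΔTR = 0.711 × (+€492 million) = +€349.812 million.
Expenditure multiplier = 1/(1 − MPC) = 1/(1 − 0.711) = 1/0.289 ≈ 3.46.
The transfer multiplier is c × k ≈ 2.46, so ΔY = k × (c·ΔTR) = (+€349.812 million) / 0.289 ≈ +€1,210.4 million.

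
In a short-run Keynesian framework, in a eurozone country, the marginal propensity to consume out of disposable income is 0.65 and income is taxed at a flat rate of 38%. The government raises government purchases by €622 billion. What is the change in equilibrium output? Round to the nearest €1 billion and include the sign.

+€1,042 billion

Spending multiplier = 1/(1 − c(1−t)) = 1/(1 − 0.65×0.62) = 1/0.597 ≈ 1.675.
ΔY = k × ΔG = (+€622 billion) / 0.597 ≈ +€1,042 billion.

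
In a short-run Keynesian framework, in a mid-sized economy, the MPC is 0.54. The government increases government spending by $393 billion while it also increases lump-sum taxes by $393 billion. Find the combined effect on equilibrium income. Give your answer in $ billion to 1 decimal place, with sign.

Expenditure multiplier = 1/(1 − MPC) = 1/(1 − 0.54) = 1/0.46 ≈ 2.174.
ΔG contributes k·ΔG = (+$393 billion) / 0.46 ≈ +$854.3 billion.
ΔT of +$393 billion changes first-round spending by −c·ΔT = −$212.22 billion, contributing k·(−c·ΔT) = (−$212.22 billion) / 0.46 ≈ −$461.3 billion.
With ΔG = ΔT and no other leakages, the balanced-budget multiplier is 1, so ΔY = ΔG = +$393 billion.

+$393.0 billion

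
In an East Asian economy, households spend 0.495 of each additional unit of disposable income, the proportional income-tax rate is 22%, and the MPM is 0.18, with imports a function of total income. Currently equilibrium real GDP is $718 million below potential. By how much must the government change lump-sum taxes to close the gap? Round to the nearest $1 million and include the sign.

−$1,152 million

Spending multiplier = 1/(1 − c(1−t) + m) = 1/(1 − 0.495×0.78 + 0.18) = 1/0.7939 ≈ 1.26.
Tax multiplier = −c·k = −0.495/0.7939 ≈ −0.624. Need ΔY = +$718 million, so ΔT = ΔY/(−c·k) = −(+$718 million) × 0.7939 / 0.495 ≈ −$1,152 million.
The government should cut lump-sum taxes by $1,152 million.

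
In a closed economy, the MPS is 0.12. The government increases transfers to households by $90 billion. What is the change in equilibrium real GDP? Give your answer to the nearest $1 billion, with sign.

+$660 billion

MPC = 1 − MPS = 1 − 0.12 = 0.88.
The transfer change shifts disposable income by +$90 billion, so first-round consumption changes by c·ΔTR = 0.88 × (+$90 billion) = +$79.2 billion.
Expenditure multiplier = 1/(1 − MPC) = 1/(1 − 0.88) = 1/0.12 ≈ 8.333.
The transfer multiplier is c × k ≈ 7.333, so ΔY = k × (c·ΔTR) = (+$79.2 billion) / 0.12 = +$660 billion.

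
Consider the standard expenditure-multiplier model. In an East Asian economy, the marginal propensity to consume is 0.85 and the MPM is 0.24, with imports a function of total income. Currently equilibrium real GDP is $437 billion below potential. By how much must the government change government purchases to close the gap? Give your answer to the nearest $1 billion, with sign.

Spending multiplier = 1/(1 − c + m) = 1/(1 − 0.85 + 0.24) = 1/0.39 ≈ 2.564.
Need ΔY = +$437 billion, so ΔG = ΔY/k = (+$437 billion) × 0.39 ≈ +$170 billion.
The government should increase government purchases by $170 billion.

+$170 billion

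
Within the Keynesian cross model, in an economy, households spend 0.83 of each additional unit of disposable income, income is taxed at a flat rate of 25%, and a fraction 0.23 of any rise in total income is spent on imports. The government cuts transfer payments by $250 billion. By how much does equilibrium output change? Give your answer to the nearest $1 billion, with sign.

The transfer change shifts disposable income by −$250 billion, so first-round consumption changes by c·ΔTR = 0.83 × (−$250 billion) = −$207.5 billion.
Expenditure multiplier = 1/(1 − c(1−t) + m) = 1/(1 − 0.83×0.75 + 0.23) = 1/0.6075 ≈ 1.646.
The transfer multiplier is c × k ≈ 1.366, so ΔY = k × (c·ΔTR) = (−$207.5 billion) / 0.6075 ≈ −$342 billion.

−$342 billion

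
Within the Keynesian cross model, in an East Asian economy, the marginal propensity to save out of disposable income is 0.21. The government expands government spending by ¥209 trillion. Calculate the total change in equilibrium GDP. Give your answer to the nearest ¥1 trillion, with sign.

MPC = 1 − MPS = 1 − 0.21 = 0.79.
Government-spending multiplier = 1/(1 − MPC) = 1/(1 − 0.79) = 1/0.21 ≈ 4.762.
ΔY = k × ΔG = (+¥209 trillion) / 0.21 ≈ +¥995 trillion.

+¥995 trillion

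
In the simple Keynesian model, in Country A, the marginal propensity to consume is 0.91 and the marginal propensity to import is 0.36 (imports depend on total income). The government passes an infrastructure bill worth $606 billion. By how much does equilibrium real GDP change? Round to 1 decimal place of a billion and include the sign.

+$1,346.7 billion

Expenditure multiplier = 1/(1 − c + m) = 1/(1 − 0.91 + 0.36) = 1/0.45 ≈ 2.222.
ΔY = k × ΔG = (+$606 billion) / 0.45 ≈ +$1,346.7 billion.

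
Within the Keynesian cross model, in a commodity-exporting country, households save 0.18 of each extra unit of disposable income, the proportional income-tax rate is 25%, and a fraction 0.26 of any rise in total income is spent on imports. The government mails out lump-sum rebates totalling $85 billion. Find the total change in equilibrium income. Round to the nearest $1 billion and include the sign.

+$108 billion

MPC = 1 − MPS = 1 − 0.18 = 0.82.
A lump-sum tax change of −$85 billion shifts disposable income by +$85 billion; first-round consumption changes by −c × ΔT = −0.82 × (−$85 billion) = +$69.7 billion.
Expenditure multiplier = 1/(1 − c(1−t) + m) = 1/(1 − 0.82×0.75 + 0.26) = 1/0.645 ≈ 1.55.
The tax multiplier is −c × k ≈ −1.271, so ΔY = k × (−c·ΔT) = (+$69.7 billion) / 0.645 ≈ +$108 billion.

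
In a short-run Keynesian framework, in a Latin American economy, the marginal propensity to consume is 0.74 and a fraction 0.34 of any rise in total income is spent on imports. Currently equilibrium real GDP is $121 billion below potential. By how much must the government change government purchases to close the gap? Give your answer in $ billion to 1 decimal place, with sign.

+$72.6 billion

Spending multiplier = 1/(1 − c + m) = 1/(1 − 0.74 + 0.34) = 1/0.6 ≈ 1.667.
Need ΔY = +$121 billion, so ΔG = ΔY/k = (+$121 billion) × 0.6 = +$72.6 billion.
The government should increase government purchases by $72.6 billion.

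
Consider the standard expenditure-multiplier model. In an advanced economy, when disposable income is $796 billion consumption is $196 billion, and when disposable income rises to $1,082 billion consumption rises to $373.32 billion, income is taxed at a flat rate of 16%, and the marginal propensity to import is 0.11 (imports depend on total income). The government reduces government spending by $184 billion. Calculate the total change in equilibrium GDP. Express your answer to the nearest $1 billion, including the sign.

MPC = ΔC/ΔYd = (373.32 − 196)/(1,082 − 796) = 177.32/286 = 0.62.
Government-spending multiplier = 1/(1 − c(1−t) + m) = 1/(1 − 0.62×0.84 + 0.11) = 1/0.5892 ≈ 1.697.
ΔY = k × ΔG = (−$184 billion) / 0.5892 ≈ −$312 billion.

−$312 billion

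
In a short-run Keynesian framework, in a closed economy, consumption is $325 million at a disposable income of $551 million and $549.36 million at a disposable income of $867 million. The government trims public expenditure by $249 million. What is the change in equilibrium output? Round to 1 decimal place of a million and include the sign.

−$858.6 million

MPC = ΔC/ΔYd = (549.36 − 325)/(867 − 551) = 224.36/316 = 0.71.
Government-spending multiplier = 1/(1 − MPC) = 1/(1 − 0.71) = 1/0.29 ≈ 3.448.
ΔY = k × ΔG = (−$249 million) / 0.29 ≈ −$858.6 million.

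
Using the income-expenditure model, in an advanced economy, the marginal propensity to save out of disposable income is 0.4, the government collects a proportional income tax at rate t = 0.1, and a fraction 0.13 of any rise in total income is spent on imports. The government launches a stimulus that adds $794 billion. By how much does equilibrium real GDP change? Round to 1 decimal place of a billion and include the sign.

+$1,345.8 billion

MPC = 1 − MPS = 1 − 0.4 = 0.6.
Expenditure multiplier = 1/(1 − c(1−t) + m) = 1/(1 − 0.6×0.9 + 0.13) = 1/0.59 ≈ 1.695.
ΔY = k × ΔG = (+$794 billion) / 0.59 ≈ +$1,345.8 billion.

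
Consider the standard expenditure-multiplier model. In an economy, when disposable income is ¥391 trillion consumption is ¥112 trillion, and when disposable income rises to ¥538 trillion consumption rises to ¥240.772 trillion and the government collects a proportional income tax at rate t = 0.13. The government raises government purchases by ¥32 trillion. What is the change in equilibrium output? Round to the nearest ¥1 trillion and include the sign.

+¥135 trillion

MPC = ΔC/ΔYd = (240.772 − 112)/(538 − 391) = 128.772/147 = 0.876.
Government-spending multiplier = 1/(1 − c(1−t)) = 1/(1 − 0.876×0.87) = 1/0.23788 ≈ 4.204.
ΔY = k × ΔG = (+¥32 trillion) / 0.23788 ≈ +¥135 trillion.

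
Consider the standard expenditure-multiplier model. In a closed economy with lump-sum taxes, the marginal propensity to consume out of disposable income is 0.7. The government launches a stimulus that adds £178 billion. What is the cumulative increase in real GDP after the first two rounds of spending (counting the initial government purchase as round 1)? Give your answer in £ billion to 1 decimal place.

£302.6 billion

Round 1 adds ΔG = £178 billion; each later round is MPC = 0.7 times the previous.
After 2 rounds: 178 + 124.6 = ΔG·(1 − c^2)/(1 − c) = 178 × (1 − 0.49)/0.3 = £302.6 billion.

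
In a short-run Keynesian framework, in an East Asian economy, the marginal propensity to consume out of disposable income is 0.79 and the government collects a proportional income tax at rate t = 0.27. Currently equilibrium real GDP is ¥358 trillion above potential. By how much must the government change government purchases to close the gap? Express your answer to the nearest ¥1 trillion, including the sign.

Spending multiplier = 1/(1 − c(1−t)) = 1/(1 − 0.79×0.73) = 1/0.4233 ≈ 2.362.
Need ΔY = −¥358 trillion, so ΔG = ΔY/k = (−¥358 trillion) × 0.4233 ≈ −¥152 trillion.
The government should cut government purchases by ¥152 trillion.

−¥152 trillion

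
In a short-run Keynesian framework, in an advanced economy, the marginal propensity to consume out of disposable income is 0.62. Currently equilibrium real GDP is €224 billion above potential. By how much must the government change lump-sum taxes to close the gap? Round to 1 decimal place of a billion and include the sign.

Spending multiplier = 1/(1 − MPC) = 1/(1 − 0.62) = 1/0.38 ≈ 2.632.
Tax multiplier = −c·k = −0.62/0.38 ≈ −1.632. Need ΔY = −€224 billion, so ΔT = ΔY/(−c·k) = −(−€224 billion) × 0.38 / 0.62 ≈ +€137.3 billion.
The government should raise lump-sum taxes by €137.3 billion.

+€137.3 billion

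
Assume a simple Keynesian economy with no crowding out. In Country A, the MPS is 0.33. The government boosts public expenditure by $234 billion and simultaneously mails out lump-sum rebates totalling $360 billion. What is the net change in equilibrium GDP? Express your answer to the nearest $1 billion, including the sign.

+$1,440 billion

MPC = 1 − MPS = 1 − 0.33 = 0.67.
Expenditure multiplier = 1/(1 − MPC) = 1/(1 − 0.67) = 1/0.33 ≈ 3.03.
ΔG contributes k·ΔG = (+$234 billion) / 0.33 ≈ +$709.1 billion.
ΔT of −$360 billion changes first-round spending by −c·ΔT = +$241.2 billion, contributing k·(−c·ΔT) = (+$241.2 billion) / 0.33 ≈ +$730.9 billion.
Net ΔY = k(ΔG − c·ΔT) = (+$475.2 billion) / 0.33 = +$1,440 billion.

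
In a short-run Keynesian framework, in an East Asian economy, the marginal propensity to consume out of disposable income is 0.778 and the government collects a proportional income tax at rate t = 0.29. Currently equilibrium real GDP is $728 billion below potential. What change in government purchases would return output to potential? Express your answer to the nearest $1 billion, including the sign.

+$326 billion

Spending multiplier = 1/(1 − c(1−t)) = 1/(1 − 0.778×0.71) = 1/0.44762 ≈ 2.234.
Need ΔY = +$728 billion, so ΔG = ΔY/k = (+$728 billion) × 0.44762 ≈ +$326 billion.
The government should increase government purchases by $326 billion.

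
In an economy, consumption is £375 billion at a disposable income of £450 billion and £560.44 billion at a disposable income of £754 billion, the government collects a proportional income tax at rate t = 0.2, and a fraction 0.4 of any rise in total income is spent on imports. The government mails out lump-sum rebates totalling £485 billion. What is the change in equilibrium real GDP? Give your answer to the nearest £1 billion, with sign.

MPC = ΔC/ΔYd = (560.44 − 375)/(754 − 450) = 185.44/304 = 0.61.
A lump-sum tax change of −£485 billion shifts disposable income by +£485 billion; first-round consumption changes by −c × ΔT = −0.61 × (−£485 billion) = +£295.85 billion.
Expenditure multiplier = 1/(1 − c(1−t) + m) = 1/(1 − 0.61×0.8 + 0.4) = 1/0.912 ≈ 1.096.
The tax multiplier is −c × k ≈ −0.669, so ΔY = k × (−c·ΔT) = (+£295.85 billion) / 0.912 ≈ +£324 billion.

+£324 billion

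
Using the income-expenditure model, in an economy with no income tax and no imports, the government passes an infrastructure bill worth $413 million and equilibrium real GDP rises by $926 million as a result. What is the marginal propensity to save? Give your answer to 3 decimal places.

0.446

Implied spending multiplier k = ΔY/ΔG = 926/413 ≈ 2.2421.
Since k = 1/(1 − MPC), MPC = 1 − 1/k = 1 − ΔG/ΔY = 1 − 413/926 ≈ 0.554.
MPS = 1 − MPC = 0.446.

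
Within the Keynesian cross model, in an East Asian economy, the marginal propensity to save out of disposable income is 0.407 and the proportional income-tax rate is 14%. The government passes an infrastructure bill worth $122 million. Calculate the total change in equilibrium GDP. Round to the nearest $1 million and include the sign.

MPC = 1 − MPS = 1 − 0.407 = 0.593.
Spending multiplier = 1/(1 − c(1−t)) = 1/(1 − 0.593×0.86) = 1/0.49002 ≈ 2.041.
ΔY = k × ΔG = (+$122 million) / 0.49002 ≈ +$249 million.

+$249 million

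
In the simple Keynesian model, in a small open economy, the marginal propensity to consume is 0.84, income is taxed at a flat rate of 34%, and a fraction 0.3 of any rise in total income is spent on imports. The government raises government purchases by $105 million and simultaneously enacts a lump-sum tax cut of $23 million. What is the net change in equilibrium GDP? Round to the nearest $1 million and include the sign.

Expenditure multiplier = 1/(1 − c(1−t) + m) = 1/(1 − 0.84×0.66 + 0.3) = 1/0.7456 ≈ 1.341.
ΔG contributes k·ΔG = (+$105 million) / 0.7456 ≈ +$140.8 million.
ΔT of −$23 million changes first-round spending by −c·ΔT = +$19.32 million, contributing k·(−c·ΔT) = (+$19.32 million) / 0.7456 ≈ +$25.9 million.
Net ΔY = k(ΔG − c·ΔT) = (+$124.32 million) / 0.7456 ≈ +$167 million.

+$167 million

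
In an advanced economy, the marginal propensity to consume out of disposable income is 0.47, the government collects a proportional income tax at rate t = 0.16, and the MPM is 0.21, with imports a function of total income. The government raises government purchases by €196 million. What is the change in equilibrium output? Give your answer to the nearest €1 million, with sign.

+€240 million

Government-spending multiplier = 1/(1 − c(1−t) + m) = 1/(1 − 0.47×0.84 + 0.21) = 1/0.8152 ≈ 1.227.
ΔY = k × ΔG = (+€196 million) / 0.8152 ≈ +€240 million.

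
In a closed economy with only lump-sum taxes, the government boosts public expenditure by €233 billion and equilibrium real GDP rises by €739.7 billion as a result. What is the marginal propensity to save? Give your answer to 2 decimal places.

Implied spending multiplier k = ΔY/ΔG = 739.7/233 ≈ 3.1747.
Since k = 1/(1 − MPC), MPC = 1 − 1/k = 1 − ΔG/ΔY = 1 − 233/739.7 ≈ 0.69.
MPS = 1 − MPC = 0.31.

0.31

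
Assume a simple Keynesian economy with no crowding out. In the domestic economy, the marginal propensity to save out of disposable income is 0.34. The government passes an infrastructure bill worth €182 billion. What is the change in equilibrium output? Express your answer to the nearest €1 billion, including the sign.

+€535 billion

MPC = 1 − MPS = 1 − 0.34 = 0.66.
Expenditure multiplier = 1/(1 − MPC) = 1/(1 − 0.66) = 1/0.34 ≈ 2.941.
ΔY = k × ΔG = (+€182 billion) / 0.34 ≈ +€535 billion.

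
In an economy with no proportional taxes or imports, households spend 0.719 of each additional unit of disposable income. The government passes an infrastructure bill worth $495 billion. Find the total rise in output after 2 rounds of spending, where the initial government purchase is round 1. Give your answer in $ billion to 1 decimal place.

Round 1 adds ΔG = $495 billion; each later round is MPC = 0.719 times the previous.
After 2 rounds: 495 + 355.905 = ΔG·(1 − c^2)/(1 − c) = 495 × (1 − 0.516961)/0.281 ≈ $850.9 billion.

$850.9 billion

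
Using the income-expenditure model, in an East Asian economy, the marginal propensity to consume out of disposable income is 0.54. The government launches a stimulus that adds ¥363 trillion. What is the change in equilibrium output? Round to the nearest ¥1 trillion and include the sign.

+¥789 trillion

Government-spending multiplier = 1/(1 − MPC) = 1/(1 − 0.54) = 1/0.46 ≈ 2.174.
ΔY = k × ΔG = (+¥363 trillion) / 0.46 ≈ +¥789 trillion.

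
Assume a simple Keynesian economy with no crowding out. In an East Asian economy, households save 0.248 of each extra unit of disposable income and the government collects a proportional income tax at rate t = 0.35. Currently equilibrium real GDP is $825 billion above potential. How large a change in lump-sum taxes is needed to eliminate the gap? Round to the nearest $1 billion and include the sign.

MPC = 1 − MPS = 1 − 0.248 = 0.752.
Spending multiplier = 1/(1 − c(1−t)) = 1/(1 − 0.752×0.65) = 1/0.5112 ≈ 1.956.
Tax multiplier = −c·k = −0.752/0.5112 ≈ −1.471. Need ΔY = −$825 billion, so ΔT = ΔY/(−c·k) = −(−$825 billion) × 0.5112 / 0.752 ≈ +$561 billion.
The government should raise lump-sum taxes by $561 billion.

+$561 billion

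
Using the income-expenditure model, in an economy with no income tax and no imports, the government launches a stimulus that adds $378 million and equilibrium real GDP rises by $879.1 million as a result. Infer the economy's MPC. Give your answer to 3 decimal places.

0.570

Implied spending multiplier k = ΔY/ΔG = 879.1/378 ≈ 2.3257.
Since k = 1/(1 − MPC), MPC = 1 − 1/k = 1 − ΔG/ΔY = 1 − 378/879.1 ≈ 0.570.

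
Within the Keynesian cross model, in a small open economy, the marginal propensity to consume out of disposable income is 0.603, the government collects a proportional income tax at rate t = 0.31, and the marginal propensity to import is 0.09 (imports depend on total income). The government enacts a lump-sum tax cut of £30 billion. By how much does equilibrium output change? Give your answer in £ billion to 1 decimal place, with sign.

+£26.8 billion

A lump-sum tax change of −£30 billion shifts disposable income by +£30 billion; first-round consumption changes by −c × ΔT = −0.603 × (−£30 billion) = +£18.09 billion.
Expenditure multiplier = 1/(1 − c(1−t) + m) = 1/(1 − 0.603×0.69 + 0.09) = 1/0.67393 ≈ 1.484.
The tax multiplier is −c × k ≈ −0.895, so ΔY = k × (−c·ΔT) = (+£18.09 billion) / 0.67393 ≈ +£26.8 billion.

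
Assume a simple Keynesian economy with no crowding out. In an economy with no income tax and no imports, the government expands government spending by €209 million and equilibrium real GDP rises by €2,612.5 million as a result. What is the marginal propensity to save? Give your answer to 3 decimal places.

0.080

Implied spending multiplier k = ΔY/ΔG = 2,612.5/209 = 12.5.
Since k = 1/(1 − MPC), MPC = 1 − 1/k = 1 − ΔG/ΔY = 1 − 209/2,612.5 = 0.920.
MPS = 1 − MPC = 0.080.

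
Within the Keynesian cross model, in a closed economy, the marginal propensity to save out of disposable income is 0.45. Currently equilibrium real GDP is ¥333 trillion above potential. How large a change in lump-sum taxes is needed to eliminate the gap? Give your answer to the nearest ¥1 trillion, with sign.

+¥272 trillion

MPC = 1 − MPS = 1 − 0.45 = 0.55.
Spending multiplier = 1/(1 − MPC) = 1/(1 − 0.55) = 1/0.45 ≈ 2.222.
Tax multiplier = −c·k = −0.55/0.45 ≈ −1.222. Need ΔY = −¥333 trillion, so ΔT = ΔY/(−c·k) = −(−¥333 trillion) × 0.45 / 0.55 ≈ +¥272 trillion.
The government should raise lump-sum taxes by ¥272 trillion.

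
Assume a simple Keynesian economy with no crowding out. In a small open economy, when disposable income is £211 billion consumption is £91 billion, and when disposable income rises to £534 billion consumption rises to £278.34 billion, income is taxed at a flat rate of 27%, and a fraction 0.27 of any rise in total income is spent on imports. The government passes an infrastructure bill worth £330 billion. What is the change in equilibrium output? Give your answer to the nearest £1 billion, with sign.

MPC = ΔC/ΔYd = (278.34 − 91)/(534 − 211) = 187.34/323 = 0.58.
Spending multiplier = 1/(1 − c(1−t) + m) = 1/(1 − 0.58×0.73 + 0.27) = 1/0.8466 ≈ 1.181.
ΔY = k × ΔG = (+£330 billion) / 0.8466 ≈ +£390 billion.

+£390 billion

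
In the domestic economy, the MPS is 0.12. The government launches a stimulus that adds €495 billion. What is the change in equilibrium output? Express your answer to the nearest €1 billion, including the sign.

MPC = 1 − MPS = 1 − 0.12 = 0.88.
Spending multiplier = 1/(1 − MPC) = 1/(1 − 0.88) = 1/0.12 ≈ 8.333.
ΔY = k × ΔG = (+€495 billion) / 0.12 = +€4,125 billion.

+€4,125 billion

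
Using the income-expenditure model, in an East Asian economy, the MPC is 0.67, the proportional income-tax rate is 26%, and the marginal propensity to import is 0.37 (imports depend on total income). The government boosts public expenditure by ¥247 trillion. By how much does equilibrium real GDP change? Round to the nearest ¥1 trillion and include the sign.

+¥283 trillion

Government-spending multiplier = 1/(1 − c(1−t) + m) = 1/(1 − 0.67×0.74 + 0.37) = 1/0.8742 ≈ 1.144.
ΔY = k × ΔG = (+¥247 trillion) / 0.8742 ≈ +¥283 trillion.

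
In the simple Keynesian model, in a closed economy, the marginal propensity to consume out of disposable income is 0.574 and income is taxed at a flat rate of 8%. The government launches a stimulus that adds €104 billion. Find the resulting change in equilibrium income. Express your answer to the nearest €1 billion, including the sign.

+€220 billion

Government-spending multiplier = 1/(1 − c(1−t)) = 1/(1 − 0.574×0.92) = 1/0.47192 ≈ 2.119.
ΔY = k × ΔG = (+€104 billion) / 0.47192 ≈ +€220 billion.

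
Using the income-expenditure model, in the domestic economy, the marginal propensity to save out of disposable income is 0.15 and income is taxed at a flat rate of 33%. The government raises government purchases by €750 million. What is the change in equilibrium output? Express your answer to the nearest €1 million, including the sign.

+€1,742 million

MPC = 1 − MPS = 1 − 0.15 = 0.85.
Government-spending multiplier = 1/(1 − c(1−t)) = 1/(1 − 0.85×0.67) = 1/0.4305 ≈ 2.323.
ΔY = k × ΔG = (+€750 million) / 0.4305 ≈ +€1,742 million.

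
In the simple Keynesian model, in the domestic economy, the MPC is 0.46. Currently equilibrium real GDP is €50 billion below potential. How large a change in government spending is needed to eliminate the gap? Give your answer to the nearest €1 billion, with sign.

+€27 billion

Spending multiplier = 1/(1 − MPC) = 1/(1 − 0.46) = 1/0.54 ≈ 1.852.
Need ΔY = +€50 billion, so ΔG = ΔY/k = (+€50 billion) × 0.54 = +€27 billion.
The government should increase government spending by €27 billion.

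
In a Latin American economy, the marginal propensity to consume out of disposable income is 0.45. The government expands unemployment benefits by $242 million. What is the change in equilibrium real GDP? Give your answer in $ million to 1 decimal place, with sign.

+$198.0 million

The transfer change shifts disposable income by +$242 million, so first-round consumption changes by c·ΔTR = 0.45 × (+$242 million) = +$108.9 million.
Expenditure multiplier = 1/(1 − MPC) = 1/(1 − 0.45) = 1/0.55 ≈ 1.818.
The transfer multiplier is c × k ≈ 0.818, so ΔY = k × (c·ΔTR) = (+$108.9 million) / 0.55 = +$198 million.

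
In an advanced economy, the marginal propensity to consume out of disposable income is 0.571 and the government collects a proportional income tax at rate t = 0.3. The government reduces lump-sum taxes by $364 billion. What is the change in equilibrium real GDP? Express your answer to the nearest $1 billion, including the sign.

A lump-sum tax change of −$364 billion shifts disposable income by +$364 billion; first-round consumption changes by −c × ΔT = −0.571 × (−$364 billion) = +$207.844 billion.
Expenditure multiplier = 1/(1 − c(1−t)) = 1/(1 − 0.571×0.7) = 1/0.6003 ≈ 1.666.
The tax multiplier is −c × k ≈ −0.951, so ΔY = k × (−c·ΔT) = (+$207.844 billion) / 0.6003 ≈ +$346 billion.

+$346 billion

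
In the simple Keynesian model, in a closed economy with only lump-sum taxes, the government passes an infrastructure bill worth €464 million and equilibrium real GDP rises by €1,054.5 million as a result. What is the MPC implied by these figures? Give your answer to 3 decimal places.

Implied spending multiplier k = ΔY/ΔG = 1,054.5/464 ≈ 2.2726.
Since k = 1/(1 − MPC), MPC = 1 − 1/k = 1 − ΔG/ΔY = 1 − 464/1,054.5 ≈ 0.560.

0.560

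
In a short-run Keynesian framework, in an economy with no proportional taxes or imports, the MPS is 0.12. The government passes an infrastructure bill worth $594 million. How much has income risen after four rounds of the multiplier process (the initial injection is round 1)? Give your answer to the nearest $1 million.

MPC = 1 − MPS = 1 − 0.12 = 0.88.
Round 1 adds ΔG = $594 million; each later round is MPC = 0.88 times the previous.
After 4 rounds: 594 + 522.72 + 459.9936 + 404.794368 = ΔG·(1 − c^4)/(1 − c) = 594 × (1 − 0.59969536)/0.12 ≈ $1,982 million.

$1,982 million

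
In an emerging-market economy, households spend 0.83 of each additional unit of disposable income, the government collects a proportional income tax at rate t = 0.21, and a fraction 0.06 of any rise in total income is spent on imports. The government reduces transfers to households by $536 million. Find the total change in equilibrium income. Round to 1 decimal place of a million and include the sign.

The transfer change shifts disposable income by −$536 million, so first-round consumption changes by c·ΔTR = 0.83 × (−$536 million) = −$444.88 million.
Expenditure multiplier = 1/(1 − c(1−t) + m) = 1/(1 − 0.83×0.79 + 0.06) = 1/0.4043 ≈ 2.473.
The transfer multiplier is c × k ≈ 2.053, so ΔY = k × (c·ΔTR) = (−$444.88 million) / 0.4043 ≈ −$1,100.4 million.

−$1,100.4 million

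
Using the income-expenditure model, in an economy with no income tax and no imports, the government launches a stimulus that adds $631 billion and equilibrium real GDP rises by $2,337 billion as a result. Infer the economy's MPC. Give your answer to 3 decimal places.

Implied spending multiplier k = ΔY/ΔG = 2,337/631 ≈ 3.7036.
Since k = 1/(1 − MPC), MPC = 1 − 1/k = 1 − ΔG/ΔY = 1 − 631/2,337 ≈ 0.730.

0.730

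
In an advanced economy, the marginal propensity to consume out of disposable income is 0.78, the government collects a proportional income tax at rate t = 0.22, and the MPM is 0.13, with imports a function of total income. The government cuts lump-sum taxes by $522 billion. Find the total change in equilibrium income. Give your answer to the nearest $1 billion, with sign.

A lump-sum tax change of −$522 billion shifts disposable income by +$522 billion; first-round consumption changes by −c × ΔT = −0.78 × (−$522 billion) = +$407.16 billion.
Expenditure multiplier = 1/(1 − c(1−t) + m) = 1/(1 − 0.78×0.78 + 0.13) = 1/0.5216 ≈ 1.917.
The tax multiplier is −c × k ≈ −1.495, so ΔY = k × (−c·ΔT) = (+$407.16 billion) / 0.5216 ≈ +$781 billion.

+$781 billion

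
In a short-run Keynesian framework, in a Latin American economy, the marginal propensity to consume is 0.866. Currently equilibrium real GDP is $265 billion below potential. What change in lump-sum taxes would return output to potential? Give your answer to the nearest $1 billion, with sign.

Spending multiplier = 1/(1 − MPC) = 1/(1 − 0.866) = 1/0.134 ≈ 7.463.
Tax multiplier = −c·k = −0.866/0.134 ≈ −6.463. Need ΔY = +$265 billion, so ΔT = ΔY/(−c·k) = −(+$265 billion) × 0.134 / 0.866 ≈ −$41 billion.
The government should cut lump-sum taxes by $41 billion.

−$41 billion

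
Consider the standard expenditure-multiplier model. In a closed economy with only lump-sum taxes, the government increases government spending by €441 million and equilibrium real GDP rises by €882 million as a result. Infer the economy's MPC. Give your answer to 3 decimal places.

0.500

Implied spending multiplier k = ΔY/ΔG = 882/441 = 2.
Since k = 1/(1 − MPC), MPC = 1 − 1/k = 1 − ΔG/ΔY = 1 − 441/882 = 0.500.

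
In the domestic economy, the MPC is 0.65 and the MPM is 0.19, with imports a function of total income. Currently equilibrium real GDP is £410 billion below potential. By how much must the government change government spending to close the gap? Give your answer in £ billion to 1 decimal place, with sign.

+£221.4 billion

Spending multiplier = 1/(1 − c + m) = 1/(1 − 0.65 + 0.19) = 1/0.54 ≈ 1.852.
Need ΔY = +£410 billion, so ΔG = ΔY/k = (+£410 billion) × 0.54 = +£221.4 billion.
The government should increase government spending by £221.4 billion.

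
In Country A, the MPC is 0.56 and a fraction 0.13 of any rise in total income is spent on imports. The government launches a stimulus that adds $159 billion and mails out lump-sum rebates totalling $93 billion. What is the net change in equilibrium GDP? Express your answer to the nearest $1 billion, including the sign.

Expenditure multiplier = 1/(1 − c + m) = 1/(1 − 0.56 + 0.13) = 1/0.57 ≈ 1.754.
ΔG contributes k·ΔG = (+$159 billion) / 0.57 ≈ +$278.9 billion.
ΔT of −$93 billion changes first-round spending by −c·ΔT = +$52.08 billion, contributing k·(−c·ΔT) = (+$52.08 billion) / 0.57 ≈ +$91.4 billion.
Net ΔY = k(ΔG − c·ΔT) = (+$211.08 billion) / 0.57 ≈ +$370 billion.

+$370 billion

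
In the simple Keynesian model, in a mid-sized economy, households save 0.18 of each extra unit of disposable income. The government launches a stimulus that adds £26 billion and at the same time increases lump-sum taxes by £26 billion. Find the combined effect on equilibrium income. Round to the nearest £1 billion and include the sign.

+£26 billion

MPC = 1 − MPS = 1 − 0.18 = 0.82.
Expenditure multiplier = 1/(1 − MPC) = 1/(1 − 0.82) = 1/0.18 ≈ 5.556.
ΔG contributes k·ΔG = (+£26 billion) / 0.18 ≈ +£144.4 billion.
ΔT of +£26 billion changes first-round spending by −c·ΔT = −£21.32 billion, contributing k·(−c·ΔT) = (−£21.32 billion) / 0.18 ≈ −£118.4 billion.
With ΔG = ΔT and no other leakages, the balanced-budget multiplier is 1, so ΔY = ΔG = +£26 billion.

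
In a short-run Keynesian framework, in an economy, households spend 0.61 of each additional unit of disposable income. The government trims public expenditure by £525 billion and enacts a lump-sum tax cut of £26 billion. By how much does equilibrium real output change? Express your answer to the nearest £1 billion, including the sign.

−£1,305 billion

Expenditure multiplier = 1/(1 − MPC) = 1/(1 − 0.61) = 1/0.39 ≈ 2.564.
ΔG contributes k·ΔG = (−£525 billion) / 0.39 ≈ −£1,346.2 billion.
ΔT of −£26 billion changes first-round spending by −c·ΔT = +£15.86 billion, contributing k·(−c·ΔT) = (+£15.86 billion) / 0.39 ≈ +£40.7 billion.
Net ΔY = k(ΔG − c·ΔT) = (−£509.14 billion) / 0.39 ≈ −£1,305 billion.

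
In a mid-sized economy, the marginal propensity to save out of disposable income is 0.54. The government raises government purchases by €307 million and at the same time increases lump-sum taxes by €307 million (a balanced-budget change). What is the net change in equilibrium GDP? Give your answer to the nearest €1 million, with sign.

+€307 million

MPC = 1 − MPS = 1 − 0.54 = 0.46.
Expenditure multiplier = 1/(1 − MPC) = 1/(1 − 0.46) = 1/0.54 ≈ 1.852.
ΔG contributes k·ΔG = (+€307 million) / 0.54 ≈ +€568.5 million.
ΔT of +€307 million changes first-round spending by −c·ΔT = −€141.22 million, contributing k·(−c·ΔT) = (−€141.22 million) / 0.54 ≈ −€261.5 million.
With ΔG = ΔT and no other leakages, the balanced-budget multiplier is 1, so ΔY = ΔG = +€307 million.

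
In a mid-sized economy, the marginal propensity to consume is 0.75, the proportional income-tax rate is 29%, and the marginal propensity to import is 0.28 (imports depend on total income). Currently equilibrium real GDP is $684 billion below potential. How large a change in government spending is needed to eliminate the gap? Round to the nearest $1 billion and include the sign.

Spending multiplier = 1/(1 − c(1−t) + m) = 1/(1 − 0.75×0.71 + 0.28) = 1/0.7475 ≈ 1.338.
Need ΔY = +$684 billion, so ΔG = ΔY/k = (+$684 billion) × 0.7475 ≈ +$511 billion.
The government should increase government spending by $511 billion.

+$511 billion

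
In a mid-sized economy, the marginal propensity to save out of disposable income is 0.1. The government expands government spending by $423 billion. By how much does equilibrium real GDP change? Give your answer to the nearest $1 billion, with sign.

+$4,230 billion

MPC = 1 − MPS = 1 − 0.1 = 0.9.
Spending multiplier = 1/(1 − MPC) = 1/(1 − 0.9) = 1/0.1 = 10.
ΔY = k × ΔG = (+$423 billion) / 0.1 = +$4,230 billion.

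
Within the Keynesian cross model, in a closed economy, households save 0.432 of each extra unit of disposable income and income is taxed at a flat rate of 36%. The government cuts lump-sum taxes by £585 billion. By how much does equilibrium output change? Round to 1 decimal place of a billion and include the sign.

+£522.1 billion

MPC = 1 − MPS = 1 − 0.432 = 0.568.
A lump-sum tax change of −£585 billion shifts disposable income by +£585 billion; first-round consumption changes by −c × ΔT = −0.568 × (−£585 billion) = +£332.28 billion.
Expenditure multiplier = 1/(1 − c(1−t)) = 1/(1 − 0.568×0.64) = 1/0.63648 ≈ 1.571.
The tax multiplier is −c × k ≈ −0.892, so ΔY = k × (−c·ΔT) = (+£332.28 billion) / 0.63648 ≈ +£522.1 billion.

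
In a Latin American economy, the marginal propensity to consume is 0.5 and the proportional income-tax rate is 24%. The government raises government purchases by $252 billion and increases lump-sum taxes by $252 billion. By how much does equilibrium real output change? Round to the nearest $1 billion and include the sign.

+$203 billion

Expenditure multiplier = 1/(1 − c(1−t)) = 1/(1 − 0.5×0.76) = 1/0.62 ≈ 1.613.
ΔG contributes k·ΔG = (+$252 billion) / 0.62 ≈ +$406.5 billion.
ΔT of +$252 billion changes first-round spending by −c·ΔT = −$126 billion, contributing k·(−c·ΔT) = (−$126 billion) / 0.62 ≈ −$203.2 billion.
Net ΔY = k(ΔG − c·ΔT) = (+$126 billion) / 0.62 ≈ +$203 billion.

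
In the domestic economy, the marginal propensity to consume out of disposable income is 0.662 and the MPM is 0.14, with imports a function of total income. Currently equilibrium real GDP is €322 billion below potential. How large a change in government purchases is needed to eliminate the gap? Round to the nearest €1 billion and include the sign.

+€154 billion

Spending multiplier = 1/(1 − c + m) = 1/(1 − 0.662 + 0.14) = 1/0.478 ≈ 2.092.
Need ΔY = +€322 billion, so ΔG = ΔY/k = (+€322 billion) × 0.478 ≈ +€154 billion.
The government should increase government purchases by €154 billion.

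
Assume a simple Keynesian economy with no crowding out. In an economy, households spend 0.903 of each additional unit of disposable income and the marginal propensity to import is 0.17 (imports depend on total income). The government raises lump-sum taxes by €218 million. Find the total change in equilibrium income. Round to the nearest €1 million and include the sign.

−€737 million

A lump-sum tax change of +€218 million shifts disposable income by −€218 million; first-round consumption changes by −c × ΔT = −0.903 × (+€218 million) = −€196.854 million.
Expenditure multiplier = 1/(1 − c + m) = 1/(1 − 0.903 + 0.17) = 1/0.267 ≈ 3.745.
The tax multiplier is −c × k ≈ −3.382, so ΔY = k × (−c·ΔT) = (−€196.854 million) / 0.267 ≈ −€737 million.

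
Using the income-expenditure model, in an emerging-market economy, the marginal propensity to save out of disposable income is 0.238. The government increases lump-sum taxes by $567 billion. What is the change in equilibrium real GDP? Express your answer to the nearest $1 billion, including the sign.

−$1,815 billion

MPC = 1 − MPS = 1 − 0.238 = 0.762.
A lump-sum tax change of +$567 billion shifts disposable income by −$567 billion; first-round consumption changes by −c × ΔT = −0.762 × (+$567 billion) = −$432.054 billion.
Expenditure multiplier = 1/(1 − MPC) = 1/(1 − 0.762) = 1/0.238 ≈ 4.202.
The tax multiplier is −c × k ≈ −3.202, so ΔY = k × (−c·ΔT) = (−$432.054 billion) / 0.238 ≈ −$1,815 billion.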